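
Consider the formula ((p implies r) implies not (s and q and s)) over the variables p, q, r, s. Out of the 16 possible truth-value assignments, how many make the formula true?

p  q  r  s  |  (p implies r)  (s and q and s)  not (s and q and s)  φ
1  1  1  1  |        1               1                  0           0
1  1  1  0  |        1               0                  1           1
1  1  0  1  |        0               1                  0           1
1  1  0  0  |        0               0                  1           1
1  0  1  1  |        1               0                  1           1
1  0  1  0  |        1               0                  1           1
1  0  0  1  |        0               0                  1           1
1  0  0  0  |        0               0                  1           1
0  1  1  1  |        1               1                  0           0
0  1  1  0  |        1               0                  1           1
0  1  0  1  |        1               1                  0           0
0  1  0  0  |        1               0                  1           1
0  0  1  1  |        1               0                  1           1
0  0  1  0  |        1               0                  1           1
0  0  0  1  |        1               0                  1           1
0  0  0  0  |        1               0                  1           1
The formula is true on 13 of the 16 rows.

13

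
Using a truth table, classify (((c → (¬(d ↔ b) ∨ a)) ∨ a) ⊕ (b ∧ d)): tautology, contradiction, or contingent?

a  b  c  d  |  (d ↔ b)  ¬(d ↔ b)  (¬(d ↔ b) ∨ a)  (c → (¬(d ↔ b) ∨ a))  ((c → (¬(d ↔ b) ∨ a)) ∨ a)  (b ∧ d)  φ
F  F  F  F  |     T        F            F                  T                        T                  F     T
F  F  F  T  |     F        T            T                  T                        T                  F     T
F  F  T  F  |     T        F            F                  F                        F                  F     F
F  F  T  T  |     F        T            T                  T                        T                  F     T
F  T  F  F  |     F        T            T                  T                        T                  F     T
F  T  F  T  |     T        F            F                  T                        T                  T     F
F  T  T  F  |     F        T            T                  T                        T                  F     T
F  T  T  T  |     T        F            F                  F                        F                  T     T
T  F  F  F  |     T        F            T                  T                        T                  F     T
T  F  F  T  |     F        T            T                  T                        T                  F     T
T  F  T  F  |     T        F            T                  T                        T                  F     T
T  F  T  T  |     F        T            T                  T                        T                  F     T
T  T  F  F  |     F        T            T                  T                        T                  F     T
T  T  F  T  |     T        F            T                  T                        T                  T     F
T  T  T  F  |     F        T            T                  T                        T                  F     T
T  T  T  T  |     T        F            T                  T                        T                  T     F
12 of 16 rows are T, so the formula is contingent.

contingent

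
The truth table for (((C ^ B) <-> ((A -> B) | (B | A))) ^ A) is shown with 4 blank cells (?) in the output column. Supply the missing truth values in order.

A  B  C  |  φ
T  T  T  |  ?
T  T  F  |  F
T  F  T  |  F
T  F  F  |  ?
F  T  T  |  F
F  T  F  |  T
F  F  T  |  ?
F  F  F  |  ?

Row A=T, B=T, C=T: ((C ^ B) <-> ((A -> B) | (B | A))) = F, so the formula = T.
Row A=T, B=F, C=F: ((C ^ B) <-> ((A -> B) | (B | A))) = F, so the formula = T.
Row A=F, B=F, C=T: ((C ^ B) <-> ((A -> B) | (B | A))) = T, so the formula = T.
Row A=F, B=F, C=F: ((C ^ B) <-> ((A -> B) | (B | A))) = F, so the formula = F.

T, T, T, F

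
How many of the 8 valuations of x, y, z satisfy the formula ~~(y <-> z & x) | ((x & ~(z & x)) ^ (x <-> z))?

7

x  y  z  |  (z & x)  (y <-> (z & x))  ~(y <-> (z & x))  ~~(y <-> (z & x))  ~(z & x)  (x & ~(z & x))  (x <-> z)  ((x & ~(z & x)) ^ (x <-> z))  φ
T  T  T  |     T            T                F                  T             F            F             T                   T                T
T  T  F  |     F            F                T                  F             T            T             F                   T                T
T  F  T  |     T            F                T                  F             F            F             T                   T                T
T  F  F  |     F            T                F                  T             T            T             F                   T                T
F  T  T  |     F            F                T                  F             T            F             F                   F                F
F  T  F  |     F            F                T                  F             T            F             T                   T                T
F  F  T  |     F            T                F                  T             T            F             F                   F                T
F  F  F  |     F            T                F                  T             T            F             T                   T                T
The formula is true on 7 of the 8 rows.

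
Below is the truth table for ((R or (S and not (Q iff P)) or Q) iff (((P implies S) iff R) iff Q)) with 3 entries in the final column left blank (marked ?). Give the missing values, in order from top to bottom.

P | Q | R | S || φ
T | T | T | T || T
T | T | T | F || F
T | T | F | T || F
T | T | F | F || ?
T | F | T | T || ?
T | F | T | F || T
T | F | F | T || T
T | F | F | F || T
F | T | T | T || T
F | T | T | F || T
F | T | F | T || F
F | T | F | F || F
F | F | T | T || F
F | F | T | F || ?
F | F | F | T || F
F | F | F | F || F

Row P=T, Q=T, R=F, S=F: (R or (S and not (Q iff P)) or Q) = T, (((P implies S) iff R) iff Q) = T, so the formula = T.
Row P=T, Q=F, R=T, S=T: (R or (S and not (Q iff P)) or Q) = T, (((P implies S) iff R) iff Q) = F, so the formula = F.
Row P=F, Q=F, R=T, S=F: (R or (S and not (Q iff P)) or Q) = T, (((P implies S) iff R) iff Q) = F, so the formula = F.

T, F, F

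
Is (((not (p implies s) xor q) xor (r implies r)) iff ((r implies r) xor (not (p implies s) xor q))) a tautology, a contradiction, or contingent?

p | q | r | s || φ
1 | 1 | 1 | 1 || 1
1 | 1 | 1 | 0 || 1
1 | 1 | 0 | 1 || 1
1 | 1 | 0 | 0 || 1
1 | 0 | 1 | 1 || 1
1 | 0 | 1 | 0 || 1
1 | 0 | 0 | 1 || 1
1 | 0 | 0 | 0 || 1
0 | 1 | 1 | 1 || 1
0 | 1 | 1 | 0 || 1
0 | 1 | 0 | 1 || 1
0 | 1 | 0 | 0 || 1
0 | 0 | 1 | 1 || 1
0 | 0 | 1 | 0 || 1
0 | 0 | 0 | 1 || 1
0 | 0 | 0 | 0 || 1
Every row is 1, so the formula is a tautology.

tautology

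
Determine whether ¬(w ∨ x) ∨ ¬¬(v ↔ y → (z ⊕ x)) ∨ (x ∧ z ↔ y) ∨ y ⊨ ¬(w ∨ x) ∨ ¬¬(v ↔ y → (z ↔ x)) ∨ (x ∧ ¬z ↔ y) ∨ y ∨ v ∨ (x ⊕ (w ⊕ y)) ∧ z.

no

x | y | z | w | v | φ | ψ
- | - | - | - | - | - | -
0 | 0 | 0 | 0 | 0 | 1 | 1
0 | 0 | 0 | 0 | 1 | 1 | 1
0 | 0 | 0 | 1 | 0 | 1 | 1
0 | 0 | 0 | 1 | 1 | 1 | 1
0 | 0 | 1 | 0 | 0 | 1 | 1
0 | 0 | 1 | 0 | 1 | 1 | 1
0 | 0 | 1 | 1 | 0 | 1 | 1
0 | 0 | 1 | 1 | 1 | 1 | 1
0 | 1 | 0 | 0 | 0 | 1 | 1
0 | 1 | 0 | 0 | 1 | 1 | 1
0 | 1 | 0 | 1 | 0 | 1 | 1
0 | 1 | 0 | 1 | 1 | 1 | 1
0 | 1 | 1 | 0 | 0 | 1 | 1
0 | 1 | 1 | 0 | 1 | 1 | 1
0 | 1 | 1 | 1 | 0 | 1 | 1
0 | 1 | 1 | 1 | 1 | 1 | 1
1 | 0 | 0 | 0 | 0 | 1 | 0
1 | 0 | 0 | 0 | 1 | 1 | 1
1 | 0 | 0 | 1 | 0 | 1 | 0
1 | 0 | 0 | 1 | 1 | 1 | 1
1 | 0 | 1 | 0 | 0 | 0 | 1
1 | 0 | 1 | 0 | 1 | 1 | 1
1 | 0 | 1 | 1 | 0 | 0 | 1
1 | 0 | 1 | 1 | 1 | 1 | 1
1 | 1 | 0 | 0 | 0 | 1 | 1
1 | 1 | 0 | 0 | 1 | 1 | 1
1 | 1 | 0 | 1 | 0 | 1 | 1
1 | 1 | 0 | 1 | 1 | 1 | 1
1 | 1 | 1 | 0 | 0 | 1 | 1
1 | 1 | 1 | 0 | 1 | 1 | 1
1 | 1 | 1 | 1 | 0 | 1 | 1
1 | 1 | 1 | 1 | 1 | 1 | 1
At x=1, y=0, z=0, w=0, v=0 we have φ true but ψ false, so φ does not entail ψ.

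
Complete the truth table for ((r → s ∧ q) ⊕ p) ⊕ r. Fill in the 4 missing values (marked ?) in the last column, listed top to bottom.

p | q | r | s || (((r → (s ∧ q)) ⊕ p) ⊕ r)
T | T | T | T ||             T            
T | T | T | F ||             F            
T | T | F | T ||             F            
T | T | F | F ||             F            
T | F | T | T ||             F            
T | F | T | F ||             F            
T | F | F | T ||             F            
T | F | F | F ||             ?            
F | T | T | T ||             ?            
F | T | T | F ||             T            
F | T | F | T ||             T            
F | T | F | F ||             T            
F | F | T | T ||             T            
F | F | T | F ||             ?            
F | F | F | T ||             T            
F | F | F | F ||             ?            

F, F, T, T

Row p=T, q=F, r=F, s=F: ((r → s ∧ q) ⊕ p) = F, so (((r → (s ∧ q)) ⊕ p) ⊕ r) = F.
Row p=F, q=T, r=T, s=T: ((r → s ∧ q) ⊕ p) = T, so (((r → (s ∧ q)) ⊕ p) ⊕ r) = F.
Row p=F, q=F, r=T, s=F: ((r → s ∧ q) ⊕ p) = F, so (((r → (s ∧ q)) ⊕ p) ⊕ r) = T.
Row p=F, q=F, r=F, s=F: ((r → s ∧ q) ⊕ p) = T, so (((r → (s ∧ q)) ⊕ p) ⊕ r) = T.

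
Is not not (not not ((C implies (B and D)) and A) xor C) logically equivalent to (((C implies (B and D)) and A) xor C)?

A | B | C | D | φ | ψ
- | - | - | - | - | -
F | F | F | F | F | F
F | F | F | T | F | F
F | F | T | F | T | T
F | F | T | T | T | T
F | T | F | F | F | F
F | T | F | T | F | F
F | T | T | F | T | T
F | T | T | T | T | T
T | F | F | F | T | T
T | F | F | T | T | T
T | F | T | F | T | T
T | F | T | T | T | T
T | T | F | F | T | T
T | T | F | T | T | T
T | T | T | F | T | T
T | T | T | T | F | F
The columns for φ and ψ agree on every row, so they are logically equivalent.

equivalent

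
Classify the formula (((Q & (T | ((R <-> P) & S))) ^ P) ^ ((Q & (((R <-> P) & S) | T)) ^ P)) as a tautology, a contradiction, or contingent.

P | Q | R | S | T | φ
- | - | - | - | - | -
F | F | F | F | F | F
F | F | F | F | T | F
F | F | F | T | F | F
F | F | F | T | T | F
F | F | T | F | F | F
F | F | T | F | T | F
F | F | T | T | F | F
F | F | T | T | T | F
F | T | F | F | F | F
F | T | F | F | T | F
F | T | F | T | F | F
F | T | F | T | T | F
F | T | T | F | F | F
F | T | T | F | T | F
F | T | T | T | F | F
F | T | T | T | T | F
T | F | F | F | F | F
T | F | F | F | T | F
T | F | F | T | F | F
T | F | F | T | T | F
T | F | T | F | F | F
T | F | T | F | T | F
T | F | T | T | F | F
T | F | T | T | T | F
T | T | F | F | F | F
T | T | F | F | T | F
T | T | F | T | F | F
T | T | F | T | T | F
T | T | T | F | F | F
T | T | T | F | T | F
T | T | T | T | F | F
T | T | T | T | T | F
Every row is F, so the formula is a contradiction.

contradiction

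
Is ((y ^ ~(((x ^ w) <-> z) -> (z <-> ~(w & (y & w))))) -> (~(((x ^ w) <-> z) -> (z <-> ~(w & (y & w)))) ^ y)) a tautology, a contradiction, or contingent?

tautology

x | y | z | w || (x ^ w) | ((x ^ w) <-> z) | (y & w) | (w & (y & w)) | ~(w & (y & w)) | (z <-> ~(w & (y & w))) | φ
F | F | F | F ||    F    |        T        |    F    |       F       |       T        |           F            | T
F | F | F | T ||    T    |        F        |    F    |       F       |       T        |           F            | T
F | F | T | F ||    F    |        F        |    F    |       F       |       T        |           T            | T
F | F | T | T ||    T    |        T        |    F    |       F       |       T        |           T            | T
F | T | F | F ||    F    |        T        |    F    |       F       |       T        |           F            | T
F | T | F | T ||    T    |        F        |    T    |       T       |       F        |           T            | T
F | T | T | F ||    F    |        F        |    F    |       F       |       T        |           T            | T
F | T | T | T ||    T    |        T        |    T    |       T       |       F        |           F            | T
T | F | F | F ||    T    |        F        |    F    |       F       |       T        |           F            | T
T | F | F | T ||    F    |        T        |    F    |       F       |       T        |           F            | T
T | F | T | F ||    T    |        T        |    F    |       F       |       T        |           T            | T
T | F | T | T ||    F    |        F        |    F    |       F       |       T        |           T            | T
T | T | F | F ||    T    |        F        |    F    |       F       |       T        |           F            | T
T | T | F | T ||    F    |        T        |    T    |       T       |       F        |           T            | T
T | T | T | F ||    T    |        T        |    F    |       F       |       T        |           T            | T
T | T | T | T ||    F    |        F        |    T    |       T       |       F        |           F            | T
Every row is T, so the formula is a tautology.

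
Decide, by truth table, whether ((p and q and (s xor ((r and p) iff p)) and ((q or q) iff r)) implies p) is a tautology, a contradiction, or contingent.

p | q | r | s || φ
0 | 0 | 0 | 0 || 1
0 | 0 | 0 | 1 || 1
0 | 0 | 1 | 0 || 1
0 | 0 | 1 | 1 || 1
0 | 1 | 0 | 0 || 1
0 | 1 | 0 | 1 || 1
0 | 1 | 1 | 0 || 1
0 | 1 | 1 | 1 || 1
1 | 0 | 0 | 0 || 1
1 | 0 | 0 | 1 || 1
1 | 0 | 1 | 0 || 1
1 | 0 | 1 | 1 || 1
1 | 1 | 0 | 0 || 1
1 | 1 | 0 | 1 || 1
1 | 1 | 1 | 0 || 1
1 | 1 | 1 | 1 || 1
Every row is 1, so the formula is a tautology.

tautology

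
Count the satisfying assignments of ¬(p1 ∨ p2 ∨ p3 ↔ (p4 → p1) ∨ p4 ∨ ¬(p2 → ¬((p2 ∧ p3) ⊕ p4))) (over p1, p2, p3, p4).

  p1  |   p2  |   p3  |   p4  | (p1 ∨ p2 ∨ p3) | (p4 → p1) | (p2 ∧ p3) | ((p2 ∧ p3) ⊕ p4) | ¬((p2 ∧ p3) ⊕ p4) | (p2 → ¬((p2 ∧ p3) ⊕ p4)) | ¬(p2 → ¬((p2 ∧ p3) ⊕ p4)) |   φ  
----- | ----- | ----- | ----- | -------------- | --------- | --------- | ---------------- | ----------------- | ------------------------ | ------------------------- | -----
False | False | False | False |     False      |    True   |   False   |      False       |        True       |           True           |           False           |  True
False | False | False |  True |     False      |   False   |   False   |       True       |       False       |           True           |           False           |  True
False | False |  True | False |      True      |    True   |   False   |      False       |        True       |           True           |           False           | False
False | False |  True |  True |      True      |   False   |   False   |       True       |       False       |           True           |           False           | False
False |  True | False | False |      True      |    True   |   False   |      False       |        True       |           True           |           False           | False
False |  True | False |  True |      True      |   False   |   False   |       True       |       False       |          False           |            True           | False
False |  True |  True | False |      True      |    True   |    True   |       True       |       False       |          False           |            True           | False
False |  True |  True |  True |      True      |   False   |    True   |      False       |        True       |           True           |           False           | False
 True | False | False | False |      True      |    True   |   False   |      False       |        True       |           True           |           False           | False
 True | False | False |  True |      True      |    True   |   False   |       True       |       False       |           True           |           False           | False
 True | False |  True | False |      True      |    True   |   False   |      False       |        True       |           True           |           False           | False
 True | False |  True |  True |      True      |    True   |   False   |       True       |       False       |           True           |           False           | False
 True |  True | False | False |      True      |    True   |   False   |      False       |        True       |           True           |           False           | False
 True |  True | False |  True |      True      |    True   |   False   |       True       |       False       |          False           |            True           | False
 True |  True |  True | False |      True      |    True   |    True   |       True       |       False       |          False           |            True           | False
 True |  True |  True |  True |      True      |    True   |    True   |      False       |        True       |           True           |           False           | False
The formula is true on 2 of the 16 rows.

2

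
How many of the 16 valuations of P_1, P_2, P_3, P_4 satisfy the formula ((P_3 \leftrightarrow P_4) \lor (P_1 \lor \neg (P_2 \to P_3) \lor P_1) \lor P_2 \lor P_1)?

P_1 | P_2 | P_3 | P_4 | φ
--- | --- | --- | --- | -
 0  |  0  |  0  |  0  | 1
 0  |  0  |  0  |  1  | 0
 0  |  0  |  1  |  0  | 0
 0  |  0  |  1  |  1  | 1
 0  |  1  |  0  |  0  | 1
 0  |  1  |  0  |  1  | 1
 0  |  1  |  1  |  0  | 1
 0  |  1  |  1  |  1  | 1
 1  |  0  |  0  |  0  | 1
 1  |  0  |  0  |  1  | 1
 1  |  0  |  1  |  0  | 1
 1  |  0  |  1  |  1  | 1
 1  |  1  |  0  |  0  | 1
 1  |  1  |  0  |  1  | 1
 1  |  1  |  1  |  0  | 1
 1  |  1  |  1  |  1  | 1
The formula is true on 14 of the 16 rows.

14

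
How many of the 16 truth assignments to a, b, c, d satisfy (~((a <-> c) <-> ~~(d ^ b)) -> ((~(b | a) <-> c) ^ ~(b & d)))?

12

  a   |   b   |   c   |   d   ||   φ  
False | False | False | False ||  True
False | False | False |  True ||  True
False | False |  True | False ||  True
False | False |  True |  True || False
False |  True | False | False ||  True
False |  True | False |  True ||  True
False |  True |  True | False ||  True
False |  True |  True |  True ||  True
 True | False | False | False ||  True
 True | False | False |  True || False
 True | False |  True | False ||  True
 True | False |  True |  True ||  True
 True |  True | False | False || False
 True |  True | False |  True ||  True
 True |  True |  True | False ||  True
 True |  True |  True |  True || False
The formula is true on 12 of the 16 rows.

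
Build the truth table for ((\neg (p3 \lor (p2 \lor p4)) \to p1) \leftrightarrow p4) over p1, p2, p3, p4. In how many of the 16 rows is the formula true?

9

p1 | p2 | p3 | p4 | (p2 \lor p4) | (p3 \lor (p2 \lor p4)) | \neg (p3 \lor (p2 \lor p4)) | φ
-- | -- | -- | -- | ------------ | ---------------------- | --------------------------- | -
T  | T  | T  | T  |      T       |           T            |              F              | T
T  | T  | T  | F  |      T       |           T            |              F              | F
T  | T  | F  | T  |      T       |           T            |              F              | T
T  | T  | F  | F  |      T       |           T            |              F              | F
T  | F  | T  | T  |      T       |           T            |              F              | T
T  | F  | T  | F  |      F       |           T            |              F              | F
T  | F  | F  | T  |      T       |           T            |              F              | T
T  | F  | F  | F  |      F       |           F            |              T              | F
F  | T  | T  | T  |      T       |           T            |              F              | T
F  | T  | T  | F  |      T       |           T            |              F              | F
F  | T  | F  | T  |      T       |           T            |              F              | T
F  | T  | F  | F  |      T       |           T            |              F              | F
F  | F  | T  | T  |      T       |           T            |              F              | T
F  | F  | T  | F  |      F       |           T            |              F              | F
F  | F  | F  | T  |      T       |           T            |              F              | T
F  | F  | F  | F  |      F       |           F            |              T              | T
The formula is true on 9 of the 16 rows.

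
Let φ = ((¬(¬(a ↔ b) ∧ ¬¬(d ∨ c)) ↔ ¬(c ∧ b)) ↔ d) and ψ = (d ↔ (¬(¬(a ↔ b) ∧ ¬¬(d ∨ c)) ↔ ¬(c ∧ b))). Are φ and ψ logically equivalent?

a | b | c | d || φ | ψ
1 | 1 | 1 | 1 || 0 | 0
1 | 1 | 1 | 0 || 1 | 1
1 | 1 | 0 | 1 || 1 | 1
1 | 1 | 0 | 0 || 0 | 0
1 | 0 | 1 | 1 || 0 | 0
1 | 0 | 1 | 0 || 1 | 1
1 | 0 | 0 | 1 || 0 | 0
1 | 0 | 0 | 0 || 0 | 0
0 | 1 | 1 | 1 || 1 | 1
0 | 1 | 1 | 0 || 0 | 0
0 | 1 | 0 | 1 || 0 | 0
0 | 1 | 0 | 0 || 0 | 0
0 | 0 | 1 | 1 || 1 | 1
0 | 0 | 1 | 0 || 0 | 0
0 | 0 | 0 | 1 || 1 | 1
0 | 0 | 0 | 0 || 0 | 0
The columns for φ and ψ agree on every row, so they are logically equivalent.

equivalent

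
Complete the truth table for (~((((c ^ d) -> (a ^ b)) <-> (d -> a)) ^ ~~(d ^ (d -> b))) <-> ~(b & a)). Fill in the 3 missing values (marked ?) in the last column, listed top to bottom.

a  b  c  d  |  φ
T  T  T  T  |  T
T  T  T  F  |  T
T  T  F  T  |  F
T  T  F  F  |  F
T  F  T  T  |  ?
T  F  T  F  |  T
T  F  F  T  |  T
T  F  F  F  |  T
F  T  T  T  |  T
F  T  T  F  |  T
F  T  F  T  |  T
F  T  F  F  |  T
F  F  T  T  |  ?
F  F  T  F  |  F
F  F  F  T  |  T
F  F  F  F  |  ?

Row a=T, b=F, c=T, d=T: ~((((c ^ d) -> (a ^ b)) <-> (d -> a)) ^ ~~(d ^ (d -> b))) = T, ~(b & a) = T, so the formula = T.
Row a=F, b=F, c=T, d=T: ~((((c ^ d) -> (a ^ b)) <-> (d -> a)) ^ ~~(d ^ (d -> b))) = F, ~(b & a) = T, so the formula = F.
Row a=F, b=F, c=F, d=F: ~((((c ^ d) -> (a ^ b)) <-> (d -> a)) ^ ~~(d ^ (d -> b))) = T, ~(b & a) = T, so the formula = T.

T, F, T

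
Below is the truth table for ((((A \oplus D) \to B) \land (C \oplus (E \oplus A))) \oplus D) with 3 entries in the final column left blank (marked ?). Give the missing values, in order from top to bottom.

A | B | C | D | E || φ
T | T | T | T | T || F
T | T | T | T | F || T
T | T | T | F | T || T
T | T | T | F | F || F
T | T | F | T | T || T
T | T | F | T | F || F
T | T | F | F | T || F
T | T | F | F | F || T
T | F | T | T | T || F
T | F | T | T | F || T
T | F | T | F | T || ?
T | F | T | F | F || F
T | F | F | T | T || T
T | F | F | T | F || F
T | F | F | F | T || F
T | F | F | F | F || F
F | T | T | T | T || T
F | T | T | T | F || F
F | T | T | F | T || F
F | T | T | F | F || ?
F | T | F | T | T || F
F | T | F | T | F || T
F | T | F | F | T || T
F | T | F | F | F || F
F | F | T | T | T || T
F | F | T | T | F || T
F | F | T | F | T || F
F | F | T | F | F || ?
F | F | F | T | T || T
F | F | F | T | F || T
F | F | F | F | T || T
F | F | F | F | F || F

Row A=T, B=F, C=T, D=F, E=T: (((A \oplus D) \to B) \land (C \oplus (E \oplus A))) = F, so the formula = F.
Row A=F, B=T, C=T, D=F, E=F: (((A \oplus D) \to B) \land (C \oplus (E \oplus A))) = T, so the formula = T.
Row A=F, B=F, C=T, D=F, E=F: (((A \oplus D) \to B) \land (C \oplus (E \oplus A))) = T, so the formula = T.

F, T, T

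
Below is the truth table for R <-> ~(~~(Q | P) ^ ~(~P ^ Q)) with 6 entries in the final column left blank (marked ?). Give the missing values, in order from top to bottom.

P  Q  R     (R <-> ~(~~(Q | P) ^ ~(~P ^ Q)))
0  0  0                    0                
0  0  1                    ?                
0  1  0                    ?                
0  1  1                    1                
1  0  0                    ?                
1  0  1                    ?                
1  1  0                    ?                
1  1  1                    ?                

1, 0, 0, 1, 1, 0

Row P=0, Q=0, R=1: ~(~~(Q | P) ^ ~(~P ^ Q)) = 1, so (R <-> ~(~~(Q | P) ^ ~(~P ^ Q))) = 1.
Row P=0, Q=1, R=0: ~(~~(Q | P) ^ ~(~P ^ Q)) = 1, so (R <-> ~(~~(Q | P) ^ ~(~P ^ Q))) = 0.
Row P=1, Q=0, R=0: ~(~~(Q | P) ^ ~(~P ^ Q)) = 1, so (R <-> ~(~~(Q | P) ^ ~(~P ^ Q))) = 0.
Row P=1, Q=0, R=1: ~(~~(Q | P) ^ ~(~P ^ Q)) = 1, so (R <-> ~(~~(Q | P) ^ ~(~P ^ Q))) = 1.
Row P=1, Q=1, R=0: ~(~~(Q | P) ^ ~(~P ^ Q)) = 0, so (R <-> ~(~~(Q | P) ^ ~(~P ^ Q))) = 1.
Row P=1, Q=1, R=1: ~(~~(Q | P) ^ ~(~P ^ Q)) = 0, so (R <-> ~(~~(Q | P) ^ ~(~P ^ Q))) = 0.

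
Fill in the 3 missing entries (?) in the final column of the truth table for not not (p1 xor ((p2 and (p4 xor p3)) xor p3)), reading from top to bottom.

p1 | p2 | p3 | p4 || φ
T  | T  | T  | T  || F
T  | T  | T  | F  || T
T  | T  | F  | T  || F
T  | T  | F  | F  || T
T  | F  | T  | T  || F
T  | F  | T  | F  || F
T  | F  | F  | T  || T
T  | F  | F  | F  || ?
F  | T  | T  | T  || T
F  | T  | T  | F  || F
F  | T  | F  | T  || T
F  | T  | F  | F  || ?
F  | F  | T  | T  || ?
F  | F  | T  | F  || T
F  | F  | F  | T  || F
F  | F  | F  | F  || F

Row p1=T, p2=F, p3=F, p4=F: (p1 xor ((p2 and (p4 xor p3)) xor p3)) = T, not (p1 xor ((p2 and (p4 xor p3)) xor p3)) = F, so the formula = T.
Row p1=F, p2=T, p3=F, p4=F: (p1 xor ((p2 and (p4 xor p3)) xor p3)) = F, not (p1 xor ((p2 and (p4 xor p3)) xor p3)) = T, so the formula = F.
Row p1=F, p2=F, p3=T, p4=T: (p1 xor ((p2 and (p4 xor p3)) xor p3)) = T, not (p1 xor ((p2 and (p4 xor p3)) xor p3)) = F, so the formula = T.

T, F, T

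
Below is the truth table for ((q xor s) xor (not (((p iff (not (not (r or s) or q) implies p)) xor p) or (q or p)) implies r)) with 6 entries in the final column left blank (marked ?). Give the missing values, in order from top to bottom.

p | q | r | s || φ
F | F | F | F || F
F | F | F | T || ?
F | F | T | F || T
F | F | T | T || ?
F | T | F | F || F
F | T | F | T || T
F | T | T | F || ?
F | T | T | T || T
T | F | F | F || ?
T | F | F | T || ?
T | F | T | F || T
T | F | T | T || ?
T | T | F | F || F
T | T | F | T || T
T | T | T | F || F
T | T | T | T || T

Row p=F, q=F, r=F, s=T: (q xor s) = T, (not (((p iff (not (not (r or s) or q) implies p)) xor p) or (q or p)) implies r) = T, so the formula = F.
Row p=F, q=F, r=T, s=T: (q xor s) = T, (not (((p iff (not (not (r or s) or q) implies p)) xor p) or (q or p)) implies r) = T, so the formula = F.
Row p=F, q=T, r=T, s=F: (q xor s) = T, (not (((p iff (not (not (r or s) or q) implies p)) xor p) or (q or p)) implies r) = T, so the formula = F.
Row p=T, q=F, r=F, s=F: (q xor s) = F, (not (((p iff (not (not (r or s) or q) implies p)) xor p) or (q or p)) implies r) = T, so the formula = T.
Row p=T, q=F, r=F, s=T: (q xor s) = T, (not (((p iff (not (not (r or s) or q) implies p)) xor p) or (q or p)) implies r) = T, so the formula = F.
Row p=T, q=F, r=T, s=T: (q xor s) = T, (not (((p iff (not (not (r or s) or q) implies p)) xor p) or (q or p)) implies r) = T, so the formula = F.

F, F, F, T, F, F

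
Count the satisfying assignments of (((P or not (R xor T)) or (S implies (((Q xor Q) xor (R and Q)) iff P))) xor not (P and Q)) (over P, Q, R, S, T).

9

P  Q  R  S  T  |  φ
T  T  T  T  T  |  T
T  T  T  T  F  |  T
T  T  T  F  T  |  T
T  T  T  F  F  |  T
T  T  F  T  T  |  T
T  T  F  T  F  |  T
T  T  F  F  T  |  T
T  T  F  F  F  |  T
T  F  T  T  T  |  F
T  F  T  T  F  |  F
T  F  T  F  T  |  F
T  F  T  F  F  |  F
T  F  F  T  T  |  F
T  F  F  T  F  |  F
T  F  F  F  T  |  F
T  F  F  F  F  |  F
F  T  T  T  T  |  F
F  T  T  T  F  |  T
F  T  T  F  T  |  F
F  T  T  F  F  |  F
F  T  F  T  T  |  F
F  T  F  T  F  |  F
F  T  F  F  T  |  F
F  T  F  F  F  |  F
F  F  T  T  T  |  F
F  F  T  T  F  |  F
F  F  T  F  T  |  F
F  F  T  F  F  |  F
F  F  F  T  T  |  F
F  F  F  T  F  |  F
F  F  F  F  T  |  F
F  F  F  F  F  |  F
The formula is true on 9 of the 32 rows.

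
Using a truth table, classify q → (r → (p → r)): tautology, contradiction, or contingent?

p  q  r  |  (p → r)  (r → (p → r))  (q → (r → (p → r)))
1  1  1  |     1           1                 1         
1  1  0  |     0           1                 1         
1  0  1  |     1           1                 1         
1  0  0  |     0           1                 1         
0  1  1  |     1           1                 1         
0  1  0  |     1           1                 1         
0  0  1  |     1           1                 1         
0  0  0  |     1           1                 1         
Every row is 1, so the formula is a tautology.

tautology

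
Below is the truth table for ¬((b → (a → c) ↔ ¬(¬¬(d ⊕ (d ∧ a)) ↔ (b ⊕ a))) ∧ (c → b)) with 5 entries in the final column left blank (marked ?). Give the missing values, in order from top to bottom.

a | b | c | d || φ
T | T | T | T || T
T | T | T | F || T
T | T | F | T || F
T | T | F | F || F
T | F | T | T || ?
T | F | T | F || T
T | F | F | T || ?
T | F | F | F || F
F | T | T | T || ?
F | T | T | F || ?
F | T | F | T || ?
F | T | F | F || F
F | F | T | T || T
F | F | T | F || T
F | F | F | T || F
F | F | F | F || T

Row a=T, b=F, c=T, d=T: (b → (a → c) ↔ ¬(¬¬(d ⊕ (d ∧ a)) ↔ (b ⊕ a))) = T, (c → b) = F, ((b → (a → c) ↔ ¬(¬¬(d ⊕ (d ∧ a)) ↔ (b ⊕ a))) ∧ (c → b)) = F, so the formula = T.
Row a=T, b=F, c=F, d=T: (b → (a → c) ↔ ¬(¬¬(d ⊕ (d ∧ a)) ↔ (b ⊕ a))) = T, (c → b) = T, ((b → (a → c) ↔ ¬(¬¬(d ⊕ (d ∧ a)) ↔ (b ⊕ a))) ∧ (c → b)) = T, so the formula = F.
Row a=F, b=T, c=T, d=T: (b → (a → c) ↔ ¬(¬¬(d ⊕ (d ∧ a)) ↔ (b ⊕ a))) = F, (c → b) = T, ((b → (a → c) ↔ ¬(¬¬(d ⊕ (d ∧ a)) ↔ (b ⊕ a))) ∧ (c → b)) = F, so the formula = T.
Row a=F, b=T, c=T, d=F: (b → (a → c) ↔ ¬(¬¬(d ⊕ (d ∧ a)) ↔ (b ⊕ a))) = T, (c → b) = T, ((b → (a → c) ↔ ¬(¬¬(d ⊕ (d ∧ a)) ↔ (b ⊕ a))) ∧ (c → b)) = T, so the formula = F.
Row a=F, b=T, c=F, d=T: (b → (a → c) ↔ ¬(¬¬(d ⊕ (d ∧ a)) ↔ (b ⊕ a))) = F, (c → b) = T, ((b → (a → c) ↔ ¬(¬¬(d ⊕ (d ∧ a)) ↔ (b ⊕ a))) ∧ (c → b)) = F, so the formula = T.

T, F, T, F, T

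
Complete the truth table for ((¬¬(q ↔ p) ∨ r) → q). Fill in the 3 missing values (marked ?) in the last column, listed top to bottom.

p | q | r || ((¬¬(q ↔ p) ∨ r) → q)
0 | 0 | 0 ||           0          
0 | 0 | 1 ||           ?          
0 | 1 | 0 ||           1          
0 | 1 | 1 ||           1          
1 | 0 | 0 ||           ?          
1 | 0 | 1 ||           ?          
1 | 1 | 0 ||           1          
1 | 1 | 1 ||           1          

0, 1, 0

Row p=0, q=0, r=1: (¬¬(q ↔ p) ∨ r) = 1, so ((¬¬(q ↔ p) ∨ r) → q) = 0.
Row p=1, q=0, r=0: (¬¬(q ↔ p) ∨ r) = 0, so ((¬¬(q ↔ p) ∨ r) → q) = 1.
Row p=1, q=0, r=1: (¬¬(q ↔ p) ∨ r) = 1, so ((¬¬(q ↔ p) ∨ r) → q) = 0.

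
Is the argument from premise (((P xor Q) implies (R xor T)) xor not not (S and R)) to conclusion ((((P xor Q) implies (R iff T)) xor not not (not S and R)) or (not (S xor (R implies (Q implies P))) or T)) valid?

no

  P   |   Q   |   R   |   S   |   T   ||   φ   |   ψ  
False | False | False | False | False ||  True |  True
False | False | False | False |  True ||  True |  True
False | False | False |  True | False ||  True |  True
False | False | False |  True |  True ||  True |  True
False | False |  True | False | False ||  True | False
False | False |  True | False |  True ||  True |  True
False | False |  True |  True | False || False |  True
False | False |  True |  True |  True || False |  True
False |  True | False | False | False || False |  True
False |  True | False | False |  True ||  True |  True
False |  True | False |  True | False || False |  True
False |  True | False |  True |  True ||  True |  True
False |  True |  True | False | False ||  True |  True
False |  True |  True | False |  True || False |  True
False |  True |  True |  True | False || False | False
False |  True |  True |  True |  True ||  True |  True
 True | False | False | False | False || False |  True
 True | False | False | False |  True ||  True |  True
 True | False | False |  True | False || False |  True
 True | False | False |  True |  True ||  True |  True
 True | False |  True | False | False ||  True |  True
 True | False |  True | False |  True || False |  True
 True | False |  True |  True | False || False |  True
 True | False |  True |  True |  True ||  True |  True
 True |  True | False | False | False ||  True |  True
 True |  True | False | False |  True ||  True |  True
 True |  True | False |  True | False ||  True |  True
 True |  True | False |  True |  True ||  True |  True
 True |  True |  True | False | False ||  True | False
 True |  True |  True | False |  True ||  True |  True
 True |  True |  True |  True | False || False |  True
 True |  True |  True |  True |  True || False |  True
At P=False, Q=False, R=True, S=False, T=False we have φ true but ψ false, so φ does not entail ψ.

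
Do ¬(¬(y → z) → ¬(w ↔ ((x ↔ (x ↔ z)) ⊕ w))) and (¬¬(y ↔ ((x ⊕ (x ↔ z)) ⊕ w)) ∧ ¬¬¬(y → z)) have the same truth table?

x  y  z  w  |  φ  ψ
F  F  F  F  |  F  F
F  F  F  T  |  F  F
F  F  T  F  |  F  F
F  F  T  T  |  F  F
F  T  F  F  |  T  T
F  T  F  T  |  T  F
F  T  T  F  |  F  F
F  T  T  T  |  F  F
T  F  F  F  |  F  F
T  F  F  T  |  F  F
T  F  T  F  |  F  F
T  F  T  T  |  F  F
T  T  F  F  |  T  T
T  T  F  T  |  T  F
T  T  T  F  |  F  F
T  T  T  T  |  F  F
The columns differ at x=F, y=T, z=F, w=T (φ=T, ψ=F), so they are not equivalent.

not equivalent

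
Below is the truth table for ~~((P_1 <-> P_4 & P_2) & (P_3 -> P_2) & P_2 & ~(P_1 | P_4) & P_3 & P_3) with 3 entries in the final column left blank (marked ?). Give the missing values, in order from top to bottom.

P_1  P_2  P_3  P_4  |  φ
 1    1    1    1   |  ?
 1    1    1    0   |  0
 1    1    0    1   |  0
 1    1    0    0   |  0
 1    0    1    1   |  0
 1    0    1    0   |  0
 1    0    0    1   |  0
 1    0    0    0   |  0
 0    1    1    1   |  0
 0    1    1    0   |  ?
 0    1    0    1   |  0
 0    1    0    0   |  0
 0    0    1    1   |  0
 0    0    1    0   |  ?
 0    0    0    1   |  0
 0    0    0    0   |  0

Row P_1=1, P_2=1, P_3=1, P_4=1: ((P_1 <-> P_4 & P_2) & (P_3 -> P_2) & P_2 & ~(P_1 | P_4) & P_3 & P_3) = 0, ~((P_1 <-> P_4 & P_2) & (P_3 -> P_2) & P_2 & ~(P_1 | P_4) & P_3 & P_3) = 1, so the formula = 0.
Row P_1=0, P_2=1, P_3=1, P_4=0: ((P_1 <-> P_4 & P_2) & (P_3 -> P_2) & P_2 & ~(P_1 | P_4) & P_3 & P_3) = 1, ~((P_1 <-> P_4 & P_2) & (P_3 -> P_2) & P_2 & ~(P_1 | P_4) & P_3 & P_3) = 0, so the formula = 1.
Row P_1=0, P_2=0, P_3=1, P_4=0: ((P_1 <-> P_4 & P_2) & (P_3 -> P_2) & P_2 & ~(P_1 | P_4) & P_3 & P_3) = 0, ~((P_1 <-> P_4 & P_2) & (P_3 -> P_2) & P_2 & ~(P_1 | P_4) & P_3 & P_3) = 1, so the formula = 0.

0, 1, 0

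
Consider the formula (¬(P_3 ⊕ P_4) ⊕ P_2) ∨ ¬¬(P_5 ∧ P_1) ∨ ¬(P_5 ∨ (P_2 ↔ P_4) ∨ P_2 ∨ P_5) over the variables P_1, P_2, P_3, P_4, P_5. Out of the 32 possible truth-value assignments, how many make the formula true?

22

P_1 | P_2 | P_3 | P_4 | P_5 || φ
 1  |  1  |  1  |  1  |  1  || 1
 1  |  1  |  1  |  1  |  0  || 0
 1  |  1  |  1  |  0  |  1  || 1
 1  |  1  |  1  |  0  |  0  || 1
 1  |  1  |  0  |  1  |  1  || 1
 1  |  1  |  0  |  1  |  0  || 1
 1  |  1  |  0  |  0  |  1  || 1
 1  |  1  |  0  |  0  |  0  || 0
 1  |  0  |  1  |  1  |  1  || 1
 1  |  0  |  1  |  1  |  0  || 1
 1  |  0  |  1  |  0  |  1  || 1
 1  |  0  |  1  |  0  |  0  || 0
 1  |  0  |  0  |  1  |  1  || 1
 1  |  0  |  0  |  1  |  0  || 1
 1  |  0  |  0  |  0  |  1  || 1
 1  |  0  |  0  |  0  |  0  || 1
 0  |  1  |  1  |  1  |  1  || 0
 0  |  1  |  1  |  1  |  0  || 0
 0  |  1  |  1  |  0  |  1  || 1
 0  |  1  |  1  |  0  |  0  || 1
 0  |  1  |  0  |  1  |  1  || 1
 0  |  1  |  0  |  1  |  0  || 1
 0  |  1  |  0  |  0  |  1  || 0
 0  |  1  |  0  |  0  |  0  || 0
 0  |  0  |  1  |  1  |  1  || 1
 0  |  0  |  1  |  1  |  0  || 1
 0  |  0  |  1  |  0  |  1  || 0
 0  |  0  |  1  |  0  |  0  || 0
 0  |  0  |  0  |  1  |  1  || 0
 0  |  0  |  0  |  1  |  0  || 1
 0  |  0  |  0  |  0  |  1  || 1
 0  |  0  |  0  |  0  |  0  || 1
The formula is true on 22 of the 32 rows.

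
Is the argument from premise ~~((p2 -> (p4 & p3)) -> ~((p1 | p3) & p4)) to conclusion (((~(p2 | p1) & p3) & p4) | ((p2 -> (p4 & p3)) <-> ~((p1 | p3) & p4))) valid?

no

p1 | p2 | p3 | p4 || φ | ψ
F  | F  | F  | F  || T | T
F  | F  | F  | T  || T | T
F  | F  | T  | F  || T | T
F  | F  | T  | T  || F | T
F  | T  | F  | F  || T | F
F  | T  | F  | T  || T | F
F  | T  | T  | F  || T | F
F  | T  | T  | T  || F | F
T  | F  | F  | F  || T | T
T  | F  | F  | T  || F | F
T  | F  | T  | F  || T | T
T  | F  | T  | T  || F | F
T  | T  | F  | F  || T | F
T  | T  | F  | T  || T | T
T  | T  | T  | F  || T | F
T  | T  | T  | T  || F | F
At p1=F, p2=T, p3=F, p4=F we have φ true but ψ false, so φ does not entail ψ.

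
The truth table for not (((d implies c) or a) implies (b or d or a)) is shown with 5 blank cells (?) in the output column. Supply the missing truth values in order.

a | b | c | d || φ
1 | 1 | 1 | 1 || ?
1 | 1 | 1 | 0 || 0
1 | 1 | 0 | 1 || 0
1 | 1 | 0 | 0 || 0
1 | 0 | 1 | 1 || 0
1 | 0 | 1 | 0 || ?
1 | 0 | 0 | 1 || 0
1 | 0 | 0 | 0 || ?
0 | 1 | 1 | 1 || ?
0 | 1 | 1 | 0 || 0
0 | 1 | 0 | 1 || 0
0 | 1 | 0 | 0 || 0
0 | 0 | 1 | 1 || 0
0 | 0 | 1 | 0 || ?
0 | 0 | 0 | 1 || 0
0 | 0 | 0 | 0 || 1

0, 0, 0, 0, 1

Row a=1, b=1, c=1, d=1: ((d implies c) or a) = 1, (b or d or a) = 1, (((d implies c) or a) implies (b or d or a)) = 1, so the formula = 0.
Row a=1, b=0, c=1, d=0: ((d implies c) or a) = 1, (b or d or a) = 1, (((d implies c) or a) implies (b or d or a)) = 1, so the formula = 0.
Row a=1, b=0, c=0, d=0: ((d implies c) or a) = 1, (b or d or a) = 1, (((d implies c) or a) implies (b or d or a)) = 1, so the formula = 0.
Row a=0, b=1, c=1, d=1: ((d implies c) or a) = 1, (b or d or a) = 1, (((d implies c) or a) implies (b or d or a)) = 1, so the formula = 0.
Row a=0, b=0, c=1, d=0: ((d implies c) or a) = 1, (b or d or a) = 0, (((d implies c) or a) implies (b or d or a)) = 0, so the formula = 1.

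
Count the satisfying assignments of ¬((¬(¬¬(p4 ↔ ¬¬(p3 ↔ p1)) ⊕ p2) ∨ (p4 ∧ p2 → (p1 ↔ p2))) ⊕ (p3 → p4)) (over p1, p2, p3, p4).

p1 | p2 | p3 | p4 | φ
-- | -- | -- | -- | -
T  | T  | T  | T  | T
T  | T  | T  | F  | F
T  | T  | F  | T  | T
T  | T  | F  | F  | T
T  | F  | T  | T  | T
T  | F  | T  | F  | F
T  | F  | F  | T  | T
T  | F  | F  | F  | T
F  | T  | T  | T  | F
F  | T  | T  | F  | F
F  | T  | F  | T  | T
F  | T  | F  | F  | T
F  | F  | T  | T  | T
F  | F  | T  | F  | F
F  | F  | F  | T  | T
F  | F  | F  | F  | T
The formula is true on 11 of the 16 rows.

11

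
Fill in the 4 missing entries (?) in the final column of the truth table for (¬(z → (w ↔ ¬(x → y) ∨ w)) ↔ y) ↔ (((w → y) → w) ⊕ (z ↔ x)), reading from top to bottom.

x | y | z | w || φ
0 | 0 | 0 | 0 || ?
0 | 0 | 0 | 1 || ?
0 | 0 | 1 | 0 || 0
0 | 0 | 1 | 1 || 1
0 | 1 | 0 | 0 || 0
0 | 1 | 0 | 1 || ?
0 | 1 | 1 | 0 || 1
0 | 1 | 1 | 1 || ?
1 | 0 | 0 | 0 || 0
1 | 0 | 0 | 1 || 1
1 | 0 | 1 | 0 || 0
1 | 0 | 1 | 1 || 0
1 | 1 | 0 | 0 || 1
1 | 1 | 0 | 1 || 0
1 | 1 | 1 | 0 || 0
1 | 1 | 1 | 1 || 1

Row x=0, y=0, z=0, w=0: (¬(z → (w ↔ ¬(x → y) ∨ w)) ↔ y) = 1, (((w → y) → w) ⊕ (z ↔ x)) = 1, so the formula = 1.
Row x=0, y=0, z=0, w=1: (¬(z → (w ↔ ¬(x → y) ∨ w)) ↔ y) = 1, (((w → y) → w) ⊕ (z ↔ x)) = 0, so the formula = 0.
Row x=0, y=1, z=0, w=1: (¬(z → (w ↔ ¬(x → y) ∨ w)) ↔ y) = 0, (((w → y) → w) ⊕ (z ↔ x)) = 0, so the formula = 1.
Row x=0, y=1, z=1, w=1: (¬(z → (w ↔ ¬(x → y) ∨ w)) ↔ y) = 0, (((w → y) → w) ⊕ (z ↔ x)) = 1, so the formula = 0.

1, 0, 1, 0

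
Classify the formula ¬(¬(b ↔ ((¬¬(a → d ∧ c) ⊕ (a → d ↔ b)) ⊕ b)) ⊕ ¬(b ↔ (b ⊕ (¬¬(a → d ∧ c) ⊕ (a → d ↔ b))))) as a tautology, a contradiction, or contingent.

tautology

a  b  c  d  |  (d ∧ c)  (a → (d ∧ c))  ¬(a → (d ∧ c))  ¬¬(a → (d ∧ c))  (a → d)  ((a → d) ↔ b)  φ
1  1  1  1  |     1           1              0                1            1           1        1
1  1  1  0  |     0           0              1                0            0           0        1
1  1  0  1  |     0           0              1                0            1           1        1
1  1  0  0  |     0           0              1                0            0           0        1
1  0  1  1  |     1           1              0                1            1           0        1
1  0  1  0  |     0           0              1                0            0           1        1
1  0  0  1  |     0           0              1                0            1           0        1
1  0  0  0  |     0           0              1                0            0           1        1
0  1  1  1  |     1           1              0                1            1           1        1
0  1  1  0  |     0           1              0                1            1           1        1
0  1  0  1  |     0           1              0                1            1           1        1
0  1  0  0  |     0           1              0                1            1           1        1
0  0  1  1  |     1           1              0                1            1           0        1
0  0  1  0  |     0           1              0                1            1           0        1
0  0  0  1  |     0           1              0                1            1           0        1
0  0  0  0  |     0           1              0                1            1           0        1
Every row is 1, so the formula is a tautology.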